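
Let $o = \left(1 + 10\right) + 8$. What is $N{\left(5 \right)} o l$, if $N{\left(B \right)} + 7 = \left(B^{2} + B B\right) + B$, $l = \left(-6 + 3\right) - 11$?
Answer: $-12768$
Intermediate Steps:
$o = 19$ ($o = 11 + 8 = 19$)
$l = -14$ ($l = -3 - 11 = -14$)
$N{\left(B \right)} = -7 + B + 2 B^{2}$ ($N{\left(B \right)} = -7 + \left(\left(B^{2} + B B\right) + B\right) = -7 + \left(\left(B^{2} + B^{2}\right) + B\right) = -7 + \left(2 B^{2} + B\right) = -7 + \left(B + 2 B^{2}\right) = -7 + B + 2 B^{2}$)
$N{\left(5 \right)} o l = \left(-7 + 5 + 2 \cdot 5^{2}\right) 19 \left(-14\right) = \left(-7 + 5 + 2 \cdot 25\right) 19 \left(-14\right) = \left(-7 + 5 + 50\right) 19 \left(-14\right) = 48 \cdot 19 \left(-14\right) = 912 \left(-14\right) = -12768$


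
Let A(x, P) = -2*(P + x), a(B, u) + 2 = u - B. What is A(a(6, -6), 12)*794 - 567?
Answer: 2609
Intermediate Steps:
a(B, u) = -2 + u - B (a(B, u) = -2 + (u - B) = -2 + u - B)
A(x, P) = -2*P - 2*x
A(a(6, -6), 12)*794 - 567 = (-2*12 - 2*(-2 - 6 - 1*6))*794 - 567 = (-24 - 2*(-2 - 6 - 6))*794 - 567 = (-24 - 2*(-14))*794 - 567 = (-24 + 28)*794 - 567 = 4*794 - 567 = 3176 - 567 = 2609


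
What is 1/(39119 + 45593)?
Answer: 1/84712 ≈ 1.1805e-5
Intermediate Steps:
1/(39119 + 45593) = 1/84712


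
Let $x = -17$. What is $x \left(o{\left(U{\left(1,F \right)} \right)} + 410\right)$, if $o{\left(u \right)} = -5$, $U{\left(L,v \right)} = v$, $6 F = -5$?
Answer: $-6885$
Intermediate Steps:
$F = - \frac{5}{6}$ ($F = \frac{1}{6} \left(-5\right) = - \frac{5}{6} \approx -0.83333$)
$x \left(o{\left(U{\left(1,F \right)} \right)} + 410\right) = - 17 \left(-5 + 410\right) = \left(-17\right) 405 = -6885$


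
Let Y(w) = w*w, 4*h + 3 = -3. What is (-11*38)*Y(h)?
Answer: -1881/2 ≈ -940.50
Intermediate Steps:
h = -3/2 (h = -3/4 + (1/4)*(-3) = -3/4 - 3/4 = -3/2 ≈ -1.5000)
Y(w) = w**2
(-11*38)*Y(h) = (-11*38)*(-3/2)**2 = -418*9/4 = -1881/2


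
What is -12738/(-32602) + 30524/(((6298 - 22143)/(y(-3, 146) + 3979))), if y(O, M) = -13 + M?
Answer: -2045914012283/258289345 ≈ -7921.0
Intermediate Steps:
-12738/(-32602) + 30524/(((6298 - 22143)/(y(-3, 146) + 3979))) = -12738/(-32602) + 30524/(((6298 - 22143)/((-13 + 146) + 3979))) = -12738*(-1/32602) + 30524/((-15845/(133 + 3979))) = 6369/16301 + 30524/((-15845/4112)) = 6369/16301 + 30524/((-15845*1/4112)) = 6369/16301 + 30524/(-15845/4112) = 6369/16301 + 30524*(-4112/15845) = 6369/16301 - 125514688/15845 = -2045914012283/258289345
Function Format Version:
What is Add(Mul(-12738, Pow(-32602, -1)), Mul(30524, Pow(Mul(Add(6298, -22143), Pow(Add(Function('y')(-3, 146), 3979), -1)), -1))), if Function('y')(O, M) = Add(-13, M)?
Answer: Rational(-2045914012283, 258289345) ≈ -7921.0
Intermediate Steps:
Add(Mul(-12738, Pow(-32602, -1)), Mul(30524, Pow(Mul(Add(6298, -22143), Pow(Add(Function('y')(-3, 146), 3979), -1)), -1))) = Add(Mul(-12738, Pow(-32602, -1)), Mul(30524, Pow(Mul(Add(6298, -22143), Pow(Add(Add(-13, 146), 3979), -1)), -1))) = Add(Mul(-12738, Rational(-1, 32602)), Mul(30524, Pow(Mul(-15845, Pow(Add(133, 3979), -1)), -1))) = Add(Rational(6369, 16301), Mul(30524, Pow(Mul(-15845, Pow(4112, -1)), -1))) = Add(Rational(6369, 16301), Mul(30524, Pow(Mul(-15845, Rational(1, 4112)), -1))) = Add(Rational(6369, 16301), Mul(30524, Pow(Rational(-15845, 4112), -1))) = Add(Rational(6369, 16301), Mul(30524, Rational(-4112, 15845))) = Add(Rational(6369, 16301), Rational(-125514688, 15845)) = Rational(-2045914012283, 258289345)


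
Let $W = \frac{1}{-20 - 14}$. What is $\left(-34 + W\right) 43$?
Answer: $- \frac{49751}{34} \approx -1463.3$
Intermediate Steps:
$W = - \frac{1}{34}$ ($W = \frac{1}{-34} = - \frac{1}{34} \approx -0.029412$)
$\left(-34 + W\right) 43 = \left(-34 - \frac{1}{34}\right) 43 = \left(- \frac{1157}{34}\right) 43 = - \frac{49751}{34}$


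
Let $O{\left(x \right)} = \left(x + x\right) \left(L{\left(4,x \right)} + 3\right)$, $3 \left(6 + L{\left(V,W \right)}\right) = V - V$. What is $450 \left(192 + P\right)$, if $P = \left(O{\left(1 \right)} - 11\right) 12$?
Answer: $-5400$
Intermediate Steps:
$L{\left(V,W \right)} = -6$ ($L{\left(V,W \right)} = -6 + \frac{V - V}{3} = -6 + \frac{1}{3} \cdot 0 = -6 + 0 = -6$)
$O{\left(x \right)} = - 6 x$ ($O{\left(x \right)} = \left(x + x\right) \left(-6 + 3\right) = 2 x \left(-3\right) = - 6 x$)
$P = -204$ ($P = \left(\left(-6\right) 1 - 11\right) 12 = \left(-6 - 11\right) 12 = \left(-17\right) 12 = -204$)
$450 \left(192 + P\right) = 450 \left(192 - 204\right) = 450 \left(-12\right) = -5400$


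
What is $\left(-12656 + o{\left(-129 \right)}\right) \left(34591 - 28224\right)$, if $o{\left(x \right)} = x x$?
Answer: $25372495$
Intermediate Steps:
$o{\left(x \right)} = x^{2}$
$\left(-12656 + o{\left(-129 \right)}\right) \left(34591 - 28224\right) = \left(-12656 + \left(-129\right)^{2}\right) \left(34591 - 28224\right) = \left(-12656 + 16641\right) 6367 = 3985 \cdot 6367 = 25372495$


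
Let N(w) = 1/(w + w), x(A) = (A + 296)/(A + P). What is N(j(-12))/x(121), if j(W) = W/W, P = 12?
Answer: 133/834 ≈ 0.15947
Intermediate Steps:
j(W) = 1
x(A) = (296 + A)/(12 + A) (x(A) = (A + 296)/(A + 12) = (296 + A)/(12 + A))
N(w) = 1/(2*w)
N(j(-12))/x(121) = ((½)/1)/(((296 + 121)/(12 + 121))) = ((½)*1)/((417/133)) = 1/(2*(((1/133)*417))) = 1/(2*(417/133)) = (½)*(133/417) = 133/834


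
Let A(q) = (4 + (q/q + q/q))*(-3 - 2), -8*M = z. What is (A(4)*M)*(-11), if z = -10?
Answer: 825/2 ≈ 412.50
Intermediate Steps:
M = 5/4 (M = -1/8*(-10) = 5/4 ≈ 1.2500)
A(q) = -30 (A(q) = (4 + (1 + 1))*(-5) = (4 + 2)*(-5) = 6*(-5) = -30)
(A(4)*M)*(-11) = -30*5/4*(-11) = -75/2*(-11) = 825/2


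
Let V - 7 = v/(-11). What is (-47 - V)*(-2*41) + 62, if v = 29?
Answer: 47012/11 ≈ 4273.8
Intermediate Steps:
V = 48/11 (V = 7 + 29/(-11) = 7 + 29*(-1/11) = 7 - 29/11 = 48/11 ≈ 4.3636)
(-47 - V)*(-2*41) + 62 = (-47 - 1*48/11)*(-2*41) + 62 = (-47 - 48/11)*(-82) + 62 = -565/11*(-82) + 62 = 46330/11 + 62 = 47012/11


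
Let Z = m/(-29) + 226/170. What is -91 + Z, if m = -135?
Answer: -209563/2465 ≈ -85.015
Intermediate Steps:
Z = 14752/2465 (Z = -135/(-29) + 226/170 = -135*(-1/29) + 226*(1/170) = 135/29 + 113/85 = 14752/2465 ≈ 5.9846)
-91 + Z = -91 + 14752/2465 = -209563/2465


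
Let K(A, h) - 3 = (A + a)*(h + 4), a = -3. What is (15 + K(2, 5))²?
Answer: 81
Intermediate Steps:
K(A, h) = 3 + (-3 + A)*(4 + h) (K(A, h) = 3 + (A - 3)*(h + 4) = 3 + (-3 + A)*(4 + h))
(15 + K(2, 5))² = (15 + (-9 - 3*5 + 4*2 + 2*5))² = (15 + (-9 - 15 + 8 + 10))² = (15 - 6)² = 9² = 81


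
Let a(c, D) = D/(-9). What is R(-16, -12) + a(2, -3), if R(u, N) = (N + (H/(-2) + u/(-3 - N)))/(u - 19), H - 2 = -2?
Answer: 229/315 ≈ 0.72698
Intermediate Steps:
a(c, D) = -D/9 (a(c, D) = D*(-⅑) = -D/9)
H = 0 (H = 2 - 2 = 0)
R(u, N) = (N + u/(-3 - N))/(-19 + u) (R(u, N) = (N + (0/(-2) + u/(-3 - N)))/(u - 19) = (N + (0*(-½) + u/(-3 - N)))/(-19 + u) = (N + (0 + u/(-3 - N)))/(-19 + u) = (N + u/(-3 - N))/(-19 + u))
R(-16, -12) + a(2, -3) = ((-12)² - 1*(-16) + 3*(-12))/(-57 - 19*(-12) + 3*(-16) - 12*(-16)) - ⅑*(-3) = (144 + 16 - 36)/(-57 + 228 - 48 + 192) + ⅓ = 124/315 + ⅓ = 229/315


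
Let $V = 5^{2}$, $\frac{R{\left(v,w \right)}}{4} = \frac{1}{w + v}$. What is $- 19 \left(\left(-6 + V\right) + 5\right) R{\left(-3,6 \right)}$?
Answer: $-608$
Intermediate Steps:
$R{\left(v,w \right)} = \frac{4}{v + w}$ ($R{\left(v,w \right)} = \frac{4}{w + v} = \frac{4}{v + w}$)
$V = 25$
$- 19 \left(\left(-6 + V\right) + 5\right) R{\left(-3,6 \right)} = - 19 \left(\left(-6 + 25\right) + 5\right) \frac{4}{-3 + 6} = - 19 \left(19 + 5\right) \frac{4}{3} = \left(-19\right) 24 \cdot 4 \cdot \frac{1}{3} = \left(-456\right) \frac{4}{3} = -608$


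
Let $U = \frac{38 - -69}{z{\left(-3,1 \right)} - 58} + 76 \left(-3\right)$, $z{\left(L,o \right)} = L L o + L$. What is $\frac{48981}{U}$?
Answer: $- \frac{2547012}{11963} \approx -212.91$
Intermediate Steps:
$z{\left(L,o \right)} = L + o L^{2}$ ($z{\left(L,o \right)} = L^{2} o + L = o L^{2} + L = L + o L^{2}$)
$U = - \frac{11963}{52}$ ($U = \frac{38 - -69}{- 3 \left(1 - 3\right) - 58} + 76 \left(-3\right) = \frac{38 + 69}{- 3 \left(1 - 3\right) - 58} - 228 = \frac{107}{\left(-3\right) \left(-2\right) - 58} - 228 = \frac{107}{6 - 58} - 228 = \frac{107}{-52} - 228 = 107 \left(- \frac{1}{52}\right) - 228 = - \frac{107}{52} - 228 = - \frac{11963}{52} \approx -230.06$)
$\frac{48981}{U} = \frac{48981}{- \frac{11963}{52}} = 48981 \left(- \frac{52}{11963}\right) = - \frac{2547012}{11963}$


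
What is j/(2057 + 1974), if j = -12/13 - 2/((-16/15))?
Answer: 99/419224 ≈ 0.00023615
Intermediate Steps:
j = 99/104 (j = -12*1/13 - 2/((-16*1/15)) = -12/13 - 2/(-16/15) = -12/13 - 2*(-15/16) = -12/13 + 15/8 = 99/104 ≈ 0.95192)
j/(2057 + 1974) = 99/(104*(2057 + 1974)) = (99/104)/4031 = (99/104)*(1/4031) = 99/419224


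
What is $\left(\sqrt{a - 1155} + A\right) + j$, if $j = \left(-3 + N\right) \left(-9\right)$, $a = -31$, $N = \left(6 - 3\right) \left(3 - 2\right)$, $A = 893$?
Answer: $893 + i \sqrt{1186} \approx 893.0 + 34.438 i$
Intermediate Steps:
$N = 3$ ($N = 3 \cdot 1 = 3$)
$j = 0$ ($j = \left(-3 + 3\right) \left(-9\right) = 0 \left(-9\right) = 0$)
$\left(\sqrt{a - 1155} + A\right) + j = \left(\sqrt{-31 - 1155} + 893\right) + 0 = \left(\sqrt{-1186} + 893\right) + 0 = \left(i \sqrt{1186} + 893\right) + 0 = \left(893 + i \sqrt{1186}\right) + 0 = 893 + i \sqrt{1186}$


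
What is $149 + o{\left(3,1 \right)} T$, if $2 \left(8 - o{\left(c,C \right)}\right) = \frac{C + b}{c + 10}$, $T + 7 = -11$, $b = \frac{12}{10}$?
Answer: $\frac{424}{65} \approx 6.5231$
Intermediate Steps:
$b = \frac{6}{5}$ ($b = 12 \cdot \frac{1}{10} = \frac{6}{5} \approx 1.2$)
$T = -18$ ($T = -7 - 11 = -18$)
$o{\left(c,C \right)} = 8 - \frac{\frac{6}{5} + C}{2 \left(10 + c\right)}$ ($o{\left(c,C \right)} = 8 - \frac{\left(C + \frac{6}{5}\right) \frac{1}{c + 10}}{2} = 8 - \frac{\left(\frac{6}{5} + C\right) \frac{1}{10 + c}}{2} = 8 - \frac{\frac{1}{10 + c} \left(\frac{6}{5} + C\right)}{2} = 8 - \frac{\frac{6}{5} + C}{2 \left(10 + c\right)}$)
$149 + o{\left(3,1 \right)} T = 149 + \frac{794 - 5 + 80 \cdot 3}{10 \left(10 + 3\right)} \left(-18\right) = 149 + \frac{794 - 5 + 240}{10 \cdot 13} \left(-18\right) = 149 + \frac{1}{10} \cdot \frac{1}{13} \cdot 1029 \left(-18\right) = 149 + \frac{1029}{130} \left(-18\right) = 149 - \frac{9261}{65} = \frac{424}{65}$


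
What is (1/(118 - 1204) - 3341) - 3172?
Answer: -7073119/1086 ≈ -6513.0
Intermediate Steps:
(1/(118 - 1204) - 3341) - 3172 = (1/(-1086) - 3341) - 3172 = (-1/1086 - 3341) - 3172 = -3628327/1086 - 3172 = -7073119/1086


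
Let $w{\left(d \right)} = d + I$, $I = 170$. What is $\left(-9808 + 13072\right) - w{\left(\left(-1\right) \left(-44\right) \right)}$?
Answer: $3050$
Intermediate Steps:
$w{\left(d \right)} = 170 + d$ ($w{\left(d \right)} = d + 170 = 170 + d$)
$\left(-9808 + 13072\right) - w{\left(\left(-1\right) \left(-44\right) \right)} = \left(-9808 + 13072\right) - \left(170 - -44\right) = 3264 - \left(170 + 44\right) = 3264 - 214 = 3050$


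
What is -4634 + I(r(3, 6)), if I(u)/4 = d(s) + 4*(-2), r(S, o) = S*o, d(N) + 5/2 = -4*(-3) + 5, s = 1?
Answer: -4608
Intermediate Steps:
d(N) = 29/2 (d(N) = -5/2 + (-4*(-3) + 5) = -5/2 + (12 + 5) = -5/2 + 17 = 29/2)
I(u) = 26 (I(u) = 4*(29/2 + 4*(-2)) = 4*(29/2 - 8) = 4*(13/2) = 26)
-4634 + I(r(3, 6)) = -4634 + 26 = -4608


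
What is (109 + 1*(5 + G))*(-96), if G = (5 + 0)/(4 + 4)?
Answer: -11004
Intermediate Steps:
G = 5/8 ≈ 0.62500
(109 + 1*(5 + G))*(-96) = (109 + 1*(5 + 5/8))*(-96) = (109 + 1*(45/8))*(-96) = (109 + 45/8)*(-96) = (917/8)*(-96) = -11004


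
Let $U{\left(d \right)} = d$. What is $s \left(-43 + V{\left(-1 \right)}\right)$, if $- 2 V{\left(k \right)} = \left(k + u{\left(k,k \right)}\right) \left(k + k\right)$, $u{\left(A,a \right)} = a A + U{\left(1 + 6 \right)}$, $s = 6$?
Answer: $-216$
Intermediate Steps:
$u{\left(A,a \right)} = 7 + A a$ ($u{\left(A,a \right)} = a A + \left(1 + 6\right) = A a + 7 = 7 + A a$)
$V{\left(k \right)} = - k \left(7 + k + k^{2}\right)$ ($V{\left(k \right)} = - \frac{\left(k + \left(7 + k k\right)\right) \left(k + k\right)}{2} = - \frac{\left(k + \left(7 + k^{2}\right)\right) 2 k}{2} = - \frac{\left(7 + k + k^{2}\right) 2 k}{2} = - \frac{2 k \left(7 + k + k^{2}\right)}{2} = - k \left(7 + k + k^{2}\right)$)
$s \left(-43 + V{\left(-1 \right)}\right) = 6 \left(-43 - - (7 - 1 + \left(-1\right)^{2})\right) = 6 \left(-43 - - (7 - 1 + 1)\right) = 6 \left(-43 - \left(-1\right) 7\right) = 6 \left(-43 + 7\right) = 6 \left(-36\right) = -216$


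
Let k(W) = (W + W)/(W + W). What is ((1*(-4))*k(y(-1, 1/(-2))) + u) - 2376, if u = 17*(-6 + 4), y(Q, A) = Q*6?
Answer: -2414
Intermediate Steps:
y(Q, A) = 6*Q
k(W) = 1 (k(W) = (2*W)/((2*W)) = (2*W)*(1/(2*W)) = 1)
u = -34 (u = 17*(-2) = -34)
((1*(-4))*k(y(-1, 1/(-2))) + u) - 2376 = ((1*(-4))*1 - 34) - 2376 = (-4*1 - 34) - 2376 = (-4 - 34) - 2376 = -38 - 2376 = -2414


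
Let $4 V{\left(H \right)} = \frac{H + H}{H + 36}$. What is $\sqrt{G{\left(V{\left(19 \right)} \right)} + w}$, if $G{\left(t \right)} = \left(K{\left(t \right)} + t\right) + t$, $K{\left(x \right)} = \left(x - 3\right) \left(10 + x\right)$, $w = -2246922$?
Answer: $\frac{i \sqrt{27188100029}}{110} \approx 1499.0 i$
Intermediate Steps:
$V{\left(H \right)} = \frac{H}{2 \left(36 + H\right)}$ ($V{\left(H \right)} = \frac{\left(H + H\right) \frac{1}{H + 36}}{4} = \frac{2 H \frac{1}{36 + H}}{4} = \frac{H}{2 \left(36 + H\right)}$)
$K{\left(x \right)} = \left(-3 + x\right) \left(10 + x\right)$
$G{\left(t \right)} = -30 + t^{2} + 9 t$ ($G{\left(t \right)} = \left(\left(-30 + t^{2} + 7 t\right) + t\right) + t = \left(-30 + t^{2} + 8 t\right) + t = -30 + t^{2} + 9 t$)
$\sqrt{G{\left(V{\left(19 \right)} \right)} + w} = \sqrt{\left(-30 + \left(\frac{1}{2} \cdot 19 \frac{1}{36 + 19}\right)^{2} + 9 \cdot \frac{1}{2} \cdot 19 \frac{1}{36 + 19}\right) - 2246922} = \sqrt{\left(-30 + \left(\frac{1}{2} \cdot 19 \cdot \frac{1}{55}\right)^{2} + 9 \cdot \frac{1}{2} \cdot 19 \cdot \frac{1}{55}\right) - 2246922} = \sqrt{\left(-30 + \left(\frac{19}{110}\right)^{2} + 9 \cdot \frac{19}{110}\right) - 2246922} = \sqrt{\left(-30 + \frac{361}{12100} + \frac{171}{110}\right) - 2246922} = \sqrt{- \frac{343829}{12100} - 2246922} = \sqrt{- \frac{27188100029}{12100}} = \frac{i \sqrt{27188100029}}{110}$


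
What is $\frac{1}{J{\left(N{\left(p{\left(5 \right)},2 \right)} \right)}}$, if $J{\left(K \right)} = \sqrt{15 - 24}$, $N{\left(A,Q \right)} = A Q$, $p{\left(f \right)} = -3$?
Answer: $- \frac{i}{3} \approx - 0.33333 i$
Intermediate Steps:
$J{\left(K \right)} = 3 i$ ($J{\left(K \right)} = \sqrt{-9} = 3 i$)
$\frac{1}{J{\left(N{\left(p{\left(5 \right)},2 \right)} \right)}} = \frac{1}{3 i} = - \frac{i}{3}$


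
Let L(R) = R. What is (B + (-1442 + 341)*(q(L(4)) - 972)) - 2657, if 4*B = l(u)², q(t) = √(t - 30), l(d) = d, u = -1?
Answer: 4270061/4 - 1101*I*√26 ≈ 1.0675e+6 - 5614.0*I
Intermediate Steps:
q(t) = √(-30 + t)
B = ¼ (B = (¼)*(-1)² = (¼)*1 = ¼ ≈ 0.25000)
(B + (-1442 + 341)*(q(L(4)) - 972)) - 2657 = (¼ + (-1442 + 341)*(√(-30 + 4) - 972)) - 2657 = (¼ - 1101*(√(-26) - 972)) - 2657 = (¼ - 1101*(I*√26 - 972)) - 2657 = (¼ - 1101*(-972 + I*√26)) - 2657 = (¼ + (1070172 - 1101*I*√26)) - 2657 = (4280689/4 - 1101*I*√26) - 2657 = 4270061/4 - 1101*I*√26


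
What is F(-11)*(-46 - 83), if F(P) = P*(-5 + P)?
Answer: -22704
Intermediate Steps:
F(-11)*(-46 - 83) = (-11*(-5 - 11))*(-46 - 83) = -11*(-16)*(-129) = 176*(-129) = -22704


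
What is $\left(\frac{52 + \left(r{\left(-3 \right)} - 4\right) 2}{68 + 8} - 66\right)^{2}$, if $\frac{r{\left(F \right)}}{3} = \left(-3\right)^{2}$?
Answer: $\frac{6046681}{1444} \approx 4187.5$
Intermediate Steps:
$r{\left(F \right)} = 27$ ($r{\left(F \right)} = 3 \left(-3\right)^{2} = 3 \cdot 9 = 27$)
$\left(\frac{52 + \left(r{\left(-3 \right)} - 4\right) 2}{68 + 8} - 66\right)^{2} = \left(\frac{52 + \left(27 - 4\right) 2}{68 + 8} - 66\right)^{2} = \left(\frac{52 + 23 \cdot 2}{76} - 66\right)^{2} = \left(\left(52 + 46\right) \frac{1}{76} - 66\right)^{2} = \left(98 \cdot \frac{1}{76} - 66\right)^{2} = \left(\frac{49}{38} - 66\right)^{2} = \left(- \frac{2459}{38}\right)^{2} = \frac{6046681}{1444}$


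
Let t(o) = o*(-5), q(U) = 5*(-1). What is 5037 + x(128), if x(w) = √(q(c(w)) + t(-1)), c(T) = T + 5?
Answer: 5037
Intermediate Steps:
c(T) = 5 + T
q(U) = -5
t(o) = -5*o
x(w) = 0 (x(w) = √(-5 - 5*(-1)) = √(-5 + 5) = √0 = 0)
5037 + x(128) = 5037 + 0 = 5037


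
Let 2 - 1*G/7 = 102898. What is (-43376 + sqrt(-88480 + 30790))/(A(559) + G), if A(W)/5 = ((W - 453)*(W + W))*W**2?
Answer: -10844/46289192867 + 3*I*sqrt(6410)/185156771468 ≈ -2.3427e-7 + 1.2972e-9*I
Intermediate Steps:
A(W) = 10*W**3*(-453 + W) (A(W) = 5*(((W - 453)*(W + W))*W**2) = 5*(((-453 + W)*(2*W))*W**2) = 5*((2*W*(-453 + W))*W**2) = 5*(2*W**3*(-453 + W)) = 10*W**3*(-453 + W))
G = -720272 (G = 14 - 7*102898 = 14 - 720286 = -720272)
(-43376 + sqrt(-88480 + 30790))/(A(559) + G) = (-43376 + sqrt(-88480 + 30790))/(10*559**3*(-453 + 559) - 720272) = (-43376 + sqrt(-57690))/(10*174676879*106 - 720272) = (-43376 + 3*I*sqrt(6410))/(185157491740 - 720272) = (-43376 + 3*I*sqrt(6410))/185156771468 = (-43376 + 3*I*sqrt(6410))*(1/185156771468) = -10844/46289192867 + 3*I*sqrt(6410)/185156771468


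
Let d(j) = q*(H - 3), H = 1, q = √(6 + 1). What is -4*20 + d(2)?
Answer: -80 - 2*√7 ≈ -85.292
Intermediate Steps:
q = √7 ≈ 2.6458
d(j) = -2*√7 (d(j) = √7*(1 - 3) = √7*(-2) = -2*√7)
-4*20 + d(2) = -4*20 - 2*√7 = -80 - 2*√7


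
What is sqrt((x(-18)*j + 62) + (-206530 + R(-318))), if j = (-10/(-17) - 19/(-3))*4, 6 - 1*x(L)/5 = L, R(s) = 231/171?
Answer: I*sqrt(190744571487)/969 ≈ 450.72*I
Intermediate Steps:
R(s) = 77/57 (R(s) = 231*(1/171) = 77/57)
x(L) = 30 - 5*L
j = 1412/51 (j = (-10*(-1/17) - 19*(-1/3))*4 = (10/17 + 19/3)*4 = (353/51)*4 = 1412/51 ≈ 27.686)
sqrt((x(-18)*j + 62) + (-206530 + R(-318))) = sqrt(((30 - 5*(-18))*(1412/51) + 62) + (-206530 + 77/57)) = sqrt(((30 + 90)*(1412/51) + 62) - 11772133/57) = sqrt((120*(1412/51) + 62) - 11772133/57) = sqrt((56480/17 + 62) - 11772133/57) = sqrt(57534/17 - 11772133/57) = sqrt(-196846823/969) = I*sqrt(190744571487)/969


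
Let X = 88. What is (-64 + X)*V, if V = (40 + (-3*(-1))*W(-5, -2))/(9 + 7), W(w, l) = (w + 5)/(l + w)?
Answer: 60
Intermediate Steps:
W(w, l) = (5 + w)/(l + w)
V = 5/2 (V = (40 + (-3*(-1))*((5 - 5)/(-2 - 5)))/(9 + 7) = (40 + 3*(0/(-7)))/16 = (40 + 3*(-⅐*0))*(1/16) = (40 + 3*0)*(1/16) = (40 + 0)*(1/16) = 40*(1/16) = 5/2 ≈ 2.5000)
(-64 + X)*V = (-64 + 88)*(5/2) = 24*(5/2) = 60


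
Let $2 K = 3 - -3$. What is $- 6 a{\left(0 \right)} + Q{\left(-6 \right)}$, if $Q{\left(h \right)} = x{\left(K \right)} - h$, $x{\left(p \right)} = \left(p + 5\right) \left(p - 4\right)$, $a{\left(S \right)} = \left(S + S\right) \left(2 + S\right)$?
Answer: $-2$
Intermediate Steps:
$a{\left(S \right)} = 2 S \left(2 + S\right)$
$K = 3$ ($K = \frac{3 - -3}{2} = \frac{3 + 3}{2} = \frac{1}{2} \cdot 6 = 3$)
$x{\left(p \right)} = \left(-4 + p\right) \left(5 + p\right)$ ($x{\left(p \right)} = \left(5 + p\right) \left(-4 + p\right) = \left(-4 + p\right) \left(5 + p\right)$)
$Q{\left(h \right)} = -8 - h$ ($Q{\left(h \right)} = \left(-20 + 3 + 3^{2}\right) - h = \left(-20 + 3 + 9\right) - h = -8 - h$)
$- 6 a{\left(0 \right)} + Q{\left(-6 \right)} = - 6 \cdot 2 \cdot 0 \left(2 + 0\right) - 2 = - 6 \cdot 2 \cdot 0 \cdot 2 + \left(-8 + 6\right) = \left(-6\right) 0 - 2 = 0 - 2 = -2$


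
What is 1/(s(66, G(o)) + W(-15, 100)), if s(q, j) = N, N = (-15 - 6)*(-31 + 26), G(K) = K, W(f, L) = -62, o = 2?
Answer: 1/43 ≈ 0.023256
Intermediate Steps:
N = 105 (N = -21*(-5) = 105)
s(q, j) = 105
1/(s(66, G(o)) + W(-15, 100)) = 1/(105 - 62) = 1/43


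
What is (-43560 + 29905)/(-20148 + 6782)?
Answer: 13655/13366 ≈ 1.0216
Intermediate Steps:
(-43560 + 29905)/(-20148 + 6782) = -13655/(-13366) = -13655*(-1/13366) = 13655/13366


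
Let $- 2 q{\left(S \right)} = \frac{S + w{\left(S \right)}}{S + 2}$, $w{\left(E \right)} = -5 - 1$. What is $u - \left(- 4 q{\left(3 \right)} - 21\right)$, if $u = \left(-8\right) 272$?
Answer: $- \frac{10769}{5} \approx -2153.8$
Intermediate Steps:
$w{\left(E \right)} = -6$ ($w{\left(E \right)} = -5 - 1 = -6$)
$q{\left(S \right)} = - \frac{-6 + S}{2 \left(2 + S\right)}$ ($q{\left(S \right)} = - \frac{\left(S - 6\right) \frac{1}{S + 2}}{2} = - \frac{\left(-6 + S\right) \frac{1}{2 + S}}{2} = - \frac{\frac{1}{2 + S} \left(-6 + S\right)}{2} = - \frac{-6 + S}{2 \left(2 + S\right)}$)
$u = -2176$
$u - \left(- 4 q{\left(3 \right)} - 21\right) = -2176 - \left(- 4 \frac{6 - 3}{2 \left(2 + 3\right)} - 21\right) = -2176 - \left(- 4 \frac{6 - 3}{2 \cdot 5} - 21\right) = -2176 - \left(- 4 \cdot \frac{1}{2} \cdot \frac{1}{5} \cdot 3 - 21\right) = -2176 - \left(\left(-4\right) \frac{3}{10} - 21\right) = -2176 - \left(- \frac{6}{5} - 21\right) = -2176 - - \frac{111}{5} = -2176 + \frac{111}{5} = - \frac{10769}{5}$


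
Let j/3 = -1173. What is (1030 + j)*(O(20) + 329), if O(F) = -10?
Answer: -793991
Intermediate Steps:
j = -3519 (j = 3*(-1173) = -3519)
(1030 + j)*(O(20) + 329) = (1030 - 3519)*(-10 + 329) = -2489*319 = -793991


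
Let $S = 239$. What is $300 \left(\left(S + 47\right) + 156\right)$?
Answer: $132600$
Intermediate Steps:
$300 \left(\left(S + 47\right) + 156\right) = 300 \left(\left(239 + 47\right) + 156\right) = 300 \left(286 + 156\right) = 300 \cdot 442 = 132600$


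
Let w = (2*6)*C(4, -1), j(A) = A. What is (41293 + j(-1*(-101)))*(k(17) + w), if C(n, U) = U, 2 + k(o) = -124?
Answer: -5712372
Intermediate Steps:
k(o) = -126 (k(o) = -2 - 124 = -126)
w = -12 (w = (2*6)*(-1) = 12*(-1) = -12)
(41293 + j(-1*(-101)))*(k(17) + w) = (41293 - 1*(-101))*(-126 - 12) = (41293 + 101)*(-138) = 41394*(-138) = -5712372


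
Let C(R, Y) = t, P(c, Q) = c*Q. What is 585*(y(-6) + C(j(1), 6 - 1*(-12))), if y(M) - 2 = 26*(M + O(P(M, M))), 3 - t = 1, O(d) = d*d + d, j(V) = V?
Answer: 20170800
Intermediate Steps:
P(c, Q) = Q*c
O(d) = d + d**2 (O(d) = d**2 + d = d + d**2)
t = 2 (t = 3 - 1*1 = 3 - 1 = 2)
C(R, Y) = 2
y(M) = 2 + 26*M + 26*M**2*(1 + M**2) (y(M) = 2 + 26*(M + (M*M)*(1 + M*M)) = 2 + 26*(M + M**2*(1 + M**2)) = 2 + (26*M + 26*M**2*(1 + M**2)) = 2 + 26*M + 26*M**2*(1 + M**2))
585*(y(-6) + C(j(1), 6 - 1*(-12))) = 585*((2 + 26*(-6) + 26*(-6)**2 + 26*(-6)**4) + 2) = 585*((2 - 156 + 26*36 + 26*1296) + 2) = 585*((2 - 156 + 936 + 33696) + 2) = 585*(34478 + 2) = 585*34480 = 20170800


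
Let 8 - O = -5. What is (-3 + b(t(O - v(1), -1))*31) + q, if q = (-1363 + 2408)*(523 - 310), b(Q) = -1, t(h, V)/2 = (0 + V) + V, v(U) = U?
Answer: 222551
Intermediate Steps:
O = 13 (O = 8 - 1*(-5) = 8 + 5 = 13)
t(h, V) = 4*V (t(h, V) = 2*((0 + V) + V) = 2*(V + V) = 2*(2*V) = 4*V)
q = 222585 (q = 1045*213 = 222585)
(-3 + b(t(O - v(1), -1))*31) + q = (-3 - 1*31) + 222585 = (-3 - 31) + 222585 = -34 + 222585 = 222551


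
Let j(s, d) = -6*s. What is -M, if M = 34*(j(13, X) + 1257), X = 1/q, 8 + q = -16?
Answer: -40086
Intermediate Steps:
q = -24 (q = -8 - 16 = -24)
X = -1/24 (X = 1/(-24) = -1/24 ≈ -0.041667)
M = 40086 (M = 34*(-6*13 + 1257) = 34*(-78 + 1257) = 34*1179 = 40086)
-M = -1*40086 = -40086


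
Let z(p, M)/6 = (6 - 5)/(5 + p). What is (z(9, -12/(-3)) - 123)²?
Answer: 736164/49 ≈ 15024.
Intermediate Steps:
z(p, M) = 6/(5 + p) (z(p, M) = 6*((6 - 5)/(5 + p)) = 6*(1/(5 + p)) = 6/(5 + p))
(z(9, -12/(-3)) - 123)² = (6/(5 + 9) - 123)² = (6/14 - 123)² = (6*(1/14) - 123)² = (3/7 - 123)² = (-858/7)² = 736164/49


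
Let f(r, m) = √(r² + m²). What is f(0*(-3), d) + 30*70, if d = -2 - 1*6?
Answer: 2108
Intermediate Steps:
d = -8 (d = -2 - 6 = -8)
f(r, m) = √(m² + r²)
f(0*(-3), d) + 30*70 = √((-8)² + (0*(-3))²) + 30*70 = √(64 + 0²) + 2100 = √(64 + 0) + 2100 = √64 + 2100 = 8 + 2100 = 2108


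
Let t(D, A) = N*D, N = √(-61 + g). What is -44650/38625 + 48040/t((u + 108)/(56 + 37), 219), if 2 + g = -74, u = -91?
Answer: -1786/1545 - 4467720*I*√137/2329 ≈ -1.156 - 22453.0*I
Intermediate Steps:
g = -76 (g = -2 - 74 = -76)
N = I*√137 (N = √(-61 - 76) = √(-137) = I*√137 ≈ 11.705*I)
t(D, A) = I*D*√137 (t(D, A) = (I*√137)*D = I*D*√137)
-44650/38625 + 48040/t((u + 108)/(56 + 37), 219) = -44650/38625 + 48040/((I*((-91 + 108)/(56 + 37))*√137)) = -44650*1/38625 + 48040/((I*(17/93)*√137)) = -1786/1545 + 48040/((I*(17*(1/93))*√137)) = -1786/1545 + 48040/((I*(17/93)*√137)) = -1786/1545 + 48040/((17*I*√137/93)) = -1786/1545 + 48040*(-93*I*√137/2329) = -1786/1545 - 4467720*I*√137/2329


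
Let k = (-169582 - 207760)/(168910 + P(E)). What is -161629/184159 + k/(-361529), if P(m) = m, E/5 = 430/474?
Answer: -334177109652085637/380761841124541385 ≈ -0.87765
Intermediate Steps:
E = 1075/237 (E = 5*(430/474) = 5*(430*(1/474)) = 5*(215/237) = 1075/237 ≈ 4.5359)
k = -89430054/40032745 (k = (-169582 - 207760)/(168910 + 1075/237) = -377342/40032745/237 = -377342*237/40032745 = -89430054/40032745 ≈ -2.2339)
-161629/184159 + k/(-361529) = -161629/184159 - 89430054/40032745/(-361529) = -161629*1/184159 - 89430054/40032745*(-1/361529) = -161629/184159 + 12775722/2067571181015 = -334177109652085637/380761841124541385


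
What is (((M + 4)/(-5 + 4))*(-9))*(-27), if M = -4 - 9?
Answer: 2187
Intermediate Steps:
M = -13
(((M + 4)/(-5 + 4))*(-9))*(-27) = (((-13 + 4)/(-5 + 4))*(-9))*(-27) = (-9/(-1)*(-9))*(-27) = (-9*(-1)*(-9))*(-27) = (9*(-9))*(-27) = -81*(-27) = 2187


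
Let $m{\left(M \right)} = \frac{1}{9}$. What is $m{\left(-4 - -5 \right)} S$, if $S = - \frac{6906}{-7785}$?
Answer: $\frac{2302}{23355} \approx 0.098566$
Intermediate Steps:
$m{\left(M \right)} = \frac{1}{9}$
$S = \frac{2302}{2595}$ ($S = \left(-6906\right) \left(- \frac{1}{7785}\right) = \frac{2302}{2595} \approx 0.88709$)
$m{\left(-4 - -5 \right)} S = \frac{1}{9} \cdot \frac{2302}{2595} = \frac{2302}{23355}$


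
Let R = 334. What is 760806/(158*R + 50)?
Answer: 380403/26411 ≈ 14.403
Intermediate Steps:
760806/(158*R + 50) = 760806/(158*334 + 50) = 760806/(52772 + 50) = 760806/52822 = 760806*(1/52822) = 380403/26411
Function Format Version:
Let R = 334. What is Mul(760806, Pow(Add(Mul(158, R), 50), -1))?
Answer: Rational(380403, 26411) ≈ 14.403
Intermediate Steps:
Mul(760806, Pow(Add(Mul(158, R), 50), -1)) = Mul(760806, Pow(Add(Mul(158, 334), 50), -1)) = Mul(760806, Pow(Add(52772, 50), -1)) = Mul(760806, Pow(52822, -1)) = Mul(760806, Rational(1, 52822)) = Rational(380403, 26411)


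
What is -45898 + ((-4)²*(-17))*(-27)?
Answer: -38554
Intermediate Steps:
-45898 + ((-4)²*(-17))*(-27) = -45898 + (16*(-17))*(-27) = -45898 - 272*(-27) = -45898 + 7344 = -38554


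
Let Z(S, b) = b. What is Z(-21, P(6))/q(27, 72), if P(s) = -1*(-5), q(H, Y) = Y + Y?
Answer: 5/144 ≈ 0.034722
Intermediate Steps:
q(H, Y) = 2*Y
P(s) = 5
Z(-21, P(6))/q(27, 72) = 5/((2*72)) = 5/144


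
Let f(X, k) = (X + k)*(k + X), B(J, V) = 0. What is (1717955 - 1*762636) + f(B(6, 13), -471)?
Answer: 1177160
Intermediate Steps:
f(X, k) = (X + k)² (f(X, k) = (X + k)*(X + k) = (X + k)²)
(1717955 - 1*762636) + f(B(6, 13), -471) = (1717955 - 1*762636) + (0 - 471)² = (1717955 - 762636) + (-471)² = 955319 + 221841 = 1177160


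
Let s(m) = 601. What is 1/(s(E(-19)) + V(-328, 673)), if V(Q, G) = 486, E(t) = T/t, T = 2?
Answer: 1/1087 ≈ 0.00091996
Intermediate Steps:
E(t) = 2/t
1/(s(E(-19)) + V(-328, 673)) = 1/(601 + 486) = 1/1087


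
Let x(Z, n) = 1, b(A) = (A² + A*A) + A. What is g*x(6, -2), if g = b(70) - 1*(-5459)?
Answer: 15329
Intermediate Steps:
b(A) = A + 2*A² (b(A) = (A² + A²) + A = 2*A² + A = A + 2*A²)
g = 15329 (g = 70*(1 + 2*70) - 1*(-5459) = 70*(1 + 140) + 5459 = 70*141 + 5459 = 9870 + 5459 = 15329)
g*x(6, -2) = 15329*1 = 15329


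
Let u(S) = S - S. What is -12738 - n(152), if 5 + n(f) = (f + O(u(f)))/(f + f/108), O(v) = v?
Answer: -1388005/109 ≈ -12734.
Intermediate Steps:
u(S) = 0
n(f) = -437/109 (n(f) = -5 + (f + 0)/(f + f/108) = -5 + f/(f + f*(1/108)) = -5 + f/(f + f/108) = -5 + f/((109*f/108)) = -5 + f*(108/(109*f)) = -5 + 108/109 = -437/109)
-12738 - n(152) = -12738 - 1*(-437/109) = -12738 + 437/109 = -1388005/109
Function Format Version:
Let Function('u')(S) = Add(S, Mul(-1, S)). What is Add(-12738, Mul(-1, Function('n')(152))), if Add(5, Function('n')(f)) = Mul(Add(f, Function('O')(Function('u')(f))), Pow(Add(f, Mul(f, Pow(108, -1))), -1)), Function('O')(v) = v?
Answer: Rational(-1388005, 109) ≈ -12734.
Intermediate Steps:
Function('u')(S) = 0
Function('n')(f) = Rational(-437, 109) (Function('n')(f) = Add(-5, Mul(Add(f, 0), Pow(Add(f, Mul(f, Pow(108, -1))), -1))) = Add(-5, Mul(f, Pow(Add(f, Mul(f, Rational(1, 108))), -1))) = Add(-5, Mul(f, Pow(Add(f, Mul(Rational(1, 108), f)), -1))) = Add(-5, Mul(f, Pow(Mul(Rational(109, 108), f), -1))) = Add(-5, Mul(f, Mul(Rational(108, 109), Pow(f, -1)))) = Add(-5, Rational(108, 109)) = Rational(-437, 109))
Add(-12738, Mul(-1, Function('n')(152))) = Add(-12738, Mul(-1, Rational(-437, 109))) = Add(-12738, Rational(437, 109)) = Rational(-1388005, 109)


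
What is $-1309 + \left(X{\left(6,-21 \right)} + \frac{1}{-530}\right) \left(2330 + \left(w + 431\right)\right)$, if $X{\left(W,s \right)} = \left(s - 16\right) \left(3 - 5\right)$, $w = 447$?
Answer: $\frac{62560391}{265} \approx 2.3608 \cdot 10^{5}$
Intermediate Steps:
$X{\left(W,s \right)} = 32 - 2 s$ ($X{\left(W,s \right)} = \left(-16 + s\right) \left(-2\right) = 32 - 2 s$)
$-1309 + \left(X{\left(6,-21 \right)} + \frac{1}{-530}\right) \left(2330 + \left(w + 431\right)\right) = -1309 + \left(\left(32 - -42\right) + \frac{1}{-530}\right) \left(2330 + \left(447 + 431\right)\right) = -1309 + \left(\left(32 + 42\right) - \frac{1}{530}\right) \left(2330 + 878\right) = -1309 + \left(74 - \frac{1}{530}\right) 3208 = -1309 + \frac{39219}{530} \cdot 3208 = -1309 + \frac{62907276}{265} = \frac{62560391}{265}$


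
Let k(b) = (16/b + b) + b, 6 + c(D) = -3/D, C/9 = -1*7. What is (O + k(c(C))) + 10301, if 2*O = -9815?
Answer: 28239263/5250 ≈ 5378.9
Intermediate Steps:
C = -63 (C = 9*(-1*7) = 9*(-7) = -63)
c(D) = -6 - 3/D
k(b) = 2*b + 16/b (k(b) = (b + 16/b) + b = 2*b + 16/b)
O = -9815/2 (O = (1/2)*(-9815) = -9815/2 ≈ -4907.5)
(O + k(c(C))) + 10301 = (-9815/2 + (2*(-6 - 3/(-63)) + 16/(-6 - 3/(-63)))) + 10301 = (-9815/2 + (2*(-6 - 3*(-1/63)) + 16/(-6 - 3*(-1/63)))) + 10301 = (-9815/2 + (2*(-6 + 1/21) + 16/(-6 + 1/21))) + 10301 = (-9815/2 + (2*(-125/21) + 16/(-125/21))) + 10301 = (-9815/2 + (-250/21 + 16*(-21/125))) + 10301 = (-9815/2 + (-250/21 - 336/125)) + 10301 = (-9815/2 - 38306/2625) + 10301 = -25840987/5250 + 10301 = 28239263/5250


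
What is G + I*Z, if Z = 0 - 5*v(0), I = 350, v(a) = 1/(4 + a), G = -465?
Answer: -1805/2 ≈ -902.50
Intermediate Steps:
Z = -5/4 (Z = 0 - 5/(4 + 0) = 0 - 5/4 = -5/4 ≈ -1.2500)
G + I*Z = -465 + 350*(-5/4) = -465 - 875/2 = -1805/2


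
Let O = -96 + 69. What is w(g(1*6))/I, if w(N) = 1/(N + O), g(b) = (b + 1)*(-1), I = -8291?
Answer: 1/281894 ≈ 3.5474e-6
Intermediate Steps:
O = -27
g(b) = -1 - b (g(b) = (1 + b)*(-1) = -1 - b)
w(N) = 1/(-27 + N) (w(N) = 1/(N - 27) = 1/(-27 + N))
w(g(1*6))/I = 1/(-27 + (-1 - 6)*(-8291)) = -1/8291/(-27 + (-1 - 1*6)) = -1/8291/(-27 + (-1 - 6)) = -1/8291/(-27 - 7) = -1/8291/(-34) = -1/34*(-1/8291) = 1/281894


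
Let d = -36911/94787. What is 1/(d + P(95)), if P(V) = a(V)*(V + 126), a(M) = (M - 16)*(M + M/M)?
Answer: 13541/22695577351 ≈ 5.9664e-7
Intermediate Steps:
a(M) = (1 + M)*(-16 + M) (a(M) = (-16 + M)*(M + 1) = (-16 + M)*(1 + M) = (1 + M)*(-16 + M))
d = -5273/13541 (d = -36911*1/94787 = -5273/13541 ≈ -0.38941)
P(V) = (126 + V)*(-16 + V² - 15*V) (P(V) = (-16 + V² - 15*V)*(V + 126) = (-16 + V² - 15*V)*(126 + V) = (126 + V)*(-16 + V² - 15*V))
1/(d + P(95)) = 1/(-5273/13541 - (126 + 95)*(16 - 1*95² + 15*95)) = 1/(-5273/13541 - 1*221*(16 - 1*9025 + 1425)) = 1/(-5273/13541 - 1*221*(16 - 9025 + 1425)) = 1/(-5273/13541 - 1*221*(-7584)) = 1/(-5273/13541 + 1676064) = 1/(22695577351/13541) = 13541/22695577351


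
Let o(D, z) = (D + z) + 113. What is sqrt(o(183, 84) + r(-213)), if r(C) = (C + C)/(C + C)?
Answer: sqrt(381) ≈ 19.519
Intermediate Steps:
o(D, z) = 113 + D + z
r(C) = 1 (r(C) = (2*C)/((2*C)) = (2*C)*(1/(2*C)) = 1)
sqrt(o(183, 84) + r(-213)) = sqrt((113 + 183 + 84) + 1) = sqrt(380 + 1) = sqrt(381)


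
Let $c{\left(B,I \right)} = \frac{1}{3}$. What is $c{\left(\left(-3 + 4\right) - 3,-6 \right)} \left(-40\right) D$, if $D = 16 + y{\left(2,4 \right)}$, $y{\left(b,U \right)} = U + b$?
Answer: $- \frac{880}{3} \approx -293.33$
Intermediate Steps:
$c{\left(B,I \right)} = \frac{1}{3}$
$D = 22$ ($D = 16 + \left(4 + 2\right) = 16 + 6 = 22$)
$c{\left(\left(-3 + 4\right) - 3,-6 \right)} \left(-40\right) D = \frac{1}{3} \left(-40\right) 22 = \left(- \frac{40}{3}\right) 22 = - \frac{880}{3}$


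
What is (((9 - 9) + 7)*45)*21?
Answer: 6615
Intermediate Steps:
(((9 - 9) + 7)*45)*21 = ((0 + 7)*45)*21 = (7*45)*21 = 315*21 = 6615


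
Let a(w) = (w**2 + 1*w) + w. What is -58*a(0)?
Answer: 0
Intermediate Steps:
a(w) = w**2 + 2*w (a(w) = (w**2 + w) + w = (w + w**2) + w = w**2 + 2*w)
-58*a(0) = -0*(2 + 0) = -0*2 = -58*0 = 0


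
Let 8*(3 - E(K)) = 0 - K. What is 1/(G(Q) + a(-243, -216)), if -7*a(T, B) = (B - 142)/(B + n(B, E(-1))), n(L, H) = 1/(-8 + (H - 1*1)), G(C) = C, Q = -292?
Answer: -5296/1547685 ≈ -0.0034219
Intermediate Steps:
E(K) = 3 + K/8 (E(K) = 3 - (0 - K)/8 = 3 - (-1)*K/8 = 3 + K/8)
n(L, H) = 1/(-9 + H) (n(L, H) = 1/(-8 + (H - 1)) = 1/(-8 + (-1 + H)) = 1/(-9 + H))
a(T, B) = -(-142 + B)/(7*(-8/49 + B)) (a(T, B) = -(B - 142)/(7*(B + 1/(-9 + (3 + (⅛)*(-1))))) = -(-142 + B)/(7*(B + 1/(-9 + (3 - ⅛)))) = -(-142 + B)/(7*(B + 1/(-9 + 23/8))) = -(-142 + B)/(7*(B + 1/(-49/8))) = -(-142 + B)/(7*(B - 8/49)) = -(-142 + B)/(7*(-8/49 + B)))
1/(G(Q) + a(-243, -216)) = 1/(-292 + 7*(142 - 1*(-216))/(-8 + 49*(-216))) = 1/(-292 + 7*(142 + 216)/(-8 - 10584)) = 1/(-292 + 7*358/(-10592)) = 1/(-292 + 7*(-1/10592)*358) = 1/(-292 - 1253/5296) = 1/(-1547685/5296) = -5296/1547685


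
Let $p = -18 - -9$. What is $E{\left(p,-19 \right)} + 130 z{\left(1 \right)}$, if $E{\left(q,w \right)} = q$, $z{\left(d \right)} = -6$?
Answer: $-789$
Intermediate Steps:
$p = -9$ ($p = -18 + 9 = -9$)
$E{\left(p,-19 \right)} + 130 z{\left(1 \right)} = -9 + 130 \left(-6\right) = -9 - 780 = -789$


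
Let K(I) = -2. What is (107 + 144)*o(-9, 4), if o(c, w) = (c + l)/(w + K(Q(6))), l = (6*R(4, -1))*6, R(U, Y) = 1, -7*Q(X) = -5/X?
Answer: 6777/2 ≈ 3388.5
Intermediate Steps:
Q(X) = 5/(7*X) (Q(X) = -(-5)/(7*X) = 5/(7*X))
l = 36 (l = (6*1)*6 = 6*6 = 36)
o(c, w) = (36 + c)/(-2 + w) (o(c, w) = (c + 36)/(w - 2) = (36 + c)/(-2 + w))
(107 + 144)*o(-9, 4) = (107 + 144)*((36 - 9)/(-2 + 4)) = 251*(27/2) = 6777/2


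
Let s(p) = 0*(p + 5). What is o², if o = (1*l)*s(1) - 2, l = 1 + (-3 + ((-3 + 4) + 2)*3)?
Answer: 4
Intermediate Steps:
s(p) = 0 (s(p) = 0*(5 + p) = 0)
l = 7 (l = 1 + (-3 + (1 + 2)*3) = 1 + (-3 + 3*3) = 1 + (-3 + 9) = 1 + 6 = 7)
o = -2 (o = (1*7)*0 - 2 = 7*0 - 2 = 0 - 2 = -2)
o² = (-2)² = 4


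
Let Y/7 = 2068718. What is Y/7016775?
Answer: 14481026/7016775 ≈ 2.0638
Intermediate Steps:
Y = 14481026 (Y = 7*2068718 = 14481026)
Y/7016775 = 14481026/7016775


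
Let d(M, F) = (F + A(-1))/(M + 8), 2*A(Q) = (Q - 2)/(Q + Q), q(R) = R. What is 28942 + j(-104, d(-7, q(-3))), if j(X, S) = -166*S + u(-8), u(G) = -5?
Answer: 58621/2 ≈ 29311.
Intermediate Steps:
A(Q) = (-2 + Q)/(4*Q) (A(Q) = ((Q - 2)/(Q + Q))/2 = ((-2 + Q)/((2*Q)))/2 = ((-2 + Q)*(1/(2*Q)))/2 = ((-2 + Q)/(2*Q))/2 = (-2 + Q)/(4*Q))
d(M, F) = (3/4 + F)/(8 + M) (d(M, F) = (F + (1/4)*(-2 - 1)/(-1))/(M + 8) = (F + (1/4)*(-1)*(-3))/(8 + M) = (F + 3/4)/(8 + M) = (3/4 + F)/(8 + M))
j(X, S) = -5 - 166*S (j(X, S) = -166*S - 5 = -5 - 166*S)
28942 + j(-104, d(-7, q(-3))) = 28942 + (-5 - 166*(3/4 - 3)/(8 - 7)) = 28942 + (-5 - 166*(-9)/(1*4)) = 28942 + (-5 - 166*(-9)/4) = 28942 + (-5 - 166*(-9/4)) = 28942 + (-5 + 747/2) = 28942 + 737/2 = 58621/2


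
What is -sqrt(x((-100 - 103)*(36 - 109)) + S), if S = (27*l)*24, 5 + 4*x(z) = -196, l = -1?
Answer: -7*I*sqrt(57)/2 ≈ -26.424*I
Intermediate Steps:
x(z) = -201/4 (x(z) = -5/4 + (1/4)*(-196) = -5/4 - 49 = -201/4)
S = -648 (S = (27*(-1))*24 = -27*24 = -648)
-sqrt(x((-100 - 103)*(36 - 109)) + S) = -sqrt(-201/4 - 648) = -sqrt(-2793/4) = -7*I*sqrt(57)/2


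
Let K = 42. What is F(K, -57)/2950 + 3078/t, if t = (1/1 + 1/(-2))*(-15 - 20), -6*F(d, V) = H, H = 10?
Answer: -2179231/12390 ≈ -175.89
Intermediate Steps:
F(d, V) = -5/3 (F(d, V) = -1/6*10 = -5/3)
t = -35/2 (t = (1*1 + 1*(-1/2))*(-35) = (1 - 1/2)*(-35) = (1/2)*(-35) = -35/2 ≈ -17.500)
F(K, -57)/2950 + 3078/t = -5/3/2950 + 3078/(-35/2) = -5/3*1/2950 + 3078*(-2/35) = -1/1770 - 6156/35 = -2179231/12390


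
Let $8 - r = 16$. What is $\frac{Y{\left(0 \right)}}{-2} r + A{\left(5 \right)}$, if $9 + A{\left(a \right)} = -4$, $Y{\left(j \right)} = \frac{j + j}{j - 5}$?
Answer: $-13$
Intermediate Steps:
$Y{\left(j \right)} = \frac{2 j}{-5 + j}$
$A{\left(a \right)} = -13$ ($A{\left(a \right)} = -9 - 4 = -13$)
$r = -8$ ($r = 8 - 16 = -8$)
$\frac{Y{\left(0 \right)}}{-2} r + A{\left(5 \right)} = \frac{2 \cdot 0 \frac{1}{-5 + 0}}{-2} \left(-8\right) - 13 = 2 \cdot 0 \frac{1}{-5} \left(- \frac{1}{2}\right) \left(-8\right) - 13 = 2 \cdot 0 \left(- \frac{1}{5}\right) \left(- \frac{1}{2}\right) \left(-8\right) - 13 = 0 \left(- \frac{1}{2}\right) \left(-8\right) - 13 = 0 \left(-8\right) - 13 = 0 - 13 = -13$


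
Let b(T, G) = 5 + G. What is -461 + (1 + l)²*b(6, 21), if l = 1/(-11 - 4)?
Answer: -98629/225 ≈ -438.35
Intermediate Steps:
l = -1/15 (l = 1/(-15) = -1/15 ≈ -0.066667)
-461 + (1 + l)²*b(6, 21) = -461 + (1 - 1/15)²*(5 + 21) = -461 + (14/15)²*26 = -461 + (196/225)*26 = -461 + 5096/225 = -98629/225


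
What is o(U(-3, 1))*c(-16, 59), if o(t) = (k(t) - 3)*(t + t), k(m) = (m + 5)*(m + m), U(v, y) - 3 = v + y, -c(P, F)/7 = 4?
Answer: -504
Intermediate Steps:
c(P, F) = -28 (c(P, F) = -7*4 = -28)
U(v, y) = 3 + v + y (U(v, y) = 3 + (v + y) = 3 + v + y)
k(m) = 2*m*(5 + m) (k(m) = (5 + m)*(2*m) = 2*m*(5 + m))
o(t) = 2*t*(-3 + 2*t*(5 + t)) (o(t) = (2*t*(5 + t) - 3)*(t + t) = (-3 + 2*t*(5 + t))*(2*t) = 2*t*(-3 + 2*t*(5 + t)))
o(U(-3, 1))*c(-16, 59) = (2*(3 - 3 + 1)*(-3 + 2*(3 - 3 + 1)*(5 + (3 - 3 + 1))))*(-28) = (2*1*(-3 + 2*1*(5 + 1)))*(-28) = (2*1*(-3 + 2*1*6))*(-28) = (2*1*(-3 + 12))*(-28) = (2*1*9)*(-28) = 18*(-28) = -504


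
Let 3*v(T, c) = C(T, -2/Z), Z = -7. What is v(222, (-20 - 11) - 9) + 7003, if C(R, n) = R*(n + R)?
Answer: 164165/7 ≈ 23452.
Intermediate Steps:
C(R, n) = R*(R + n)
v(T, c) = T*(2/7 + T)/3 (v(T, c) = (T*(T - 2/(-7)))/3 = (T*(T - 2*(-⅐)))/3 = (T*(T + 2/7))/3 = (T*(2/7 + T))/3 = T*(2/7 + T)/3)
v(222, (-20 - 11) - 9) + 7003 = (1/21)*222*(2 + 7*222) + 7003 = (1/21)*222*(2 + 1554) + 7003 = (1/21)*222*1556 + 7003 = 115144/7 + 7003 = 164165/7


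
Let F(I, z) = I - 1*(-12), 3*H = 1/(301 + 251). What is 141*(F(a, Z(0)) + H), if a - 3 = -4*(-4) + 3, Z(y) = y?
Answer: 2646335/552 ≈ 4794.1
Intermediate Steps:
a = 22 (a = 3 + (-4*(-4) + 3) = 3 + (16 + 3) = 3 + 19 = 22)
H = 1/1656 (H = 1/(3*(301 + 251)) = (1/3)/552 = (1/3)*(1/552) = 1/1656 ≈ 0.00060386)
F(I, z) = 12 + I (F(I, z) = I + 12 = 12 + I)
141*(F(a, Z(0)) + H) = 141*((12 + 22) + 1/1656) = 141*(34 + 1/1656) = 141*(56305/1656) = 2646335/552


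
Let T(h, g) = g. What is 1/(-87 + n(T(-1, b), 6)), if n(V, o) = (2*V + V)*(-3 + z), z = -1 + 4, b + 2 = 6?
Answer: -1/87 ≈ -0.011494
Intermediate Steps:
b = 4 (b = -2 + 6 = 4)
z = 3
n(V, o) = 0 (n(V, o) = (2*V + V)*(-3 + 3) = (3*V)*0 = 0)
1/(-87 + n(T(-1, b), 6)) = 1/(-87 + 0) = 1/(-87) = -1/87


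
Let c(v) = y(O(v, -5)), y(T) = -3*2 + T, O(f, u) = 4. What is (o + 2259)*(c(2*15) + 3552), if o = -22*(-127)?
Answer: 17938150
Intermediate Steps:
o = 2794
y(T) = -6 + T
c(v) = -2 (c(v) = -6 + 4 = -2)
(o + 2259)*(c(2*15) + 3552) = (2794 + 2259)*(-2 + 3552) = 5053*3550 = 17938150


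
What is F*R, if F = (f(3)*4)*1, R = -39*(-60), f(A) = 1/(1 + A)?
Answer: 2340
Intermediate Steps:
R = 2340
F = 1 (F = (4/(1 + 3))*1 = (4/4)*1 = ((¼)*4)*1 = 1*1 = 1)
F*R = 1*2340 = 2340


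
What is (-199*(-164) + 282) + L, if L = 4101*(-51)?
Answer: -176233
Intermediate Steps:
L = -209151
(-199*(-164) + 282) + L = (-199*(-164) + 282) - 209151 = (32636 + 282) - 209151 = 32918 - 209151 = -176233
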